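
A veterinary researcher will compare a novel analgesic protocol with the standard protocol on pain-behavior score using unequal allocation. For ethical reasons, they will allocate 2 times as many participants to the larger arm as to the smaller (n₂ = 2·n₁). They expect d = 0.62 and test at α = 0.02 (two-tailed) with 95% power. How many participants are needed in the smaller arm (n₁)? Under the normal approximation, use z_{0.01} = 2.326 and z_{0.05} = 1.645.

n₁ = 62

With allocation ratio k = n₂/n₁ = 2, Var(x̄₁−x̄₂) = σ²(1/n₁ + 1/(k·n₁)) = σ²·(k+1)/(k·n₁).
So n₁ = (1 + 1/k)·((z_{α/2} + z_β)/d)² = 1.500 × (3.971/0.62)².
n₁ = 1.500 × 41.02 = 61.5.
Round up: n₁ = 62, giving n₂ = 2 × 62 = 124.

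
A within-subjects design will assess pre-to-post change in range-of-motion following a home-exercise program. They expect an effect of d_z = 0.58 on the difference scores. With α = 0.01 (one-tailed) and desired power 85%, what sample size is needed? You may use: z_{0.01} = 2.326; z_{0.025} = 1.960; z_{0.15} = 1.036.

For a paired (one-sample on differences) test: n = ((z_{α} + z_β) / d)².
z_{α} + z_β = 2.326 + 1.036 = 3.362.
n = (3.362 / 0.58)² = 5.797² = 33.60.
Round up.

n = 34 pairs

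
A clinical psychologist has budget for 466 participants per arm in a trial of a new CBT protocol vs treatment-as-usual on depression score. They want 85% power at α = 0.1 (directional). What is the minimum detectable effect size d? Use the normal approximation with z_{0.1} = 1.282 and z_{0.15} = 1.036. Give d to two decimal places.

For two independent groups of n = 466 each: d_min = (z_{α} + z_β)·√(2/n).
z-sum = 1.282 + 1.036 = 2.318.
d_min = 2.318 × √(2/466) = 2.318 × 0.0655 = 0.152.

d_min ≈ 0.15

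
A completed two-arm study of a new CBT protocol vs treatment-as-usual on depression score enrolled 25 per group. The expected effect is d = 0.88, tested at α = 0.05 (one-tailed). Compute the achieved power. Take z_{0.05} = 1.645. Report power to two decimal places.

power ≈ 0.93

For two equal groups, power = Φ(d·√(n/2) − z_{α}).
d·√(n/2) = 0.88 × √(25/2) = 0.88 × 3.536 = 3.111.
z_β = 3.111 − 1.645 = 1.466.
Power = Φ(1.466) = 0.929.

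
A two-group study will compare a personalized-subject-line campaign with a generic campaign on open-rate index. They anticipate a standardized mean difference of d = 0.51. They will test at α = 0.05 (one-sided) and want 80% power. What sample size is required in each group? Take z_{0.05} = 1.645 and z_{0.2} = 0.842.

n = 48 per group

For two independent groups with equal n: n = 2·((z_{α} + z_β) / d)².
z_{α} + z_β = 1.645 + 0.842 = 2.487.
n = 2 × (2.487 / 0.51)² = 2 × 4.876² = 2 × 23.78 = 47.6.
Round up to the next whole participant.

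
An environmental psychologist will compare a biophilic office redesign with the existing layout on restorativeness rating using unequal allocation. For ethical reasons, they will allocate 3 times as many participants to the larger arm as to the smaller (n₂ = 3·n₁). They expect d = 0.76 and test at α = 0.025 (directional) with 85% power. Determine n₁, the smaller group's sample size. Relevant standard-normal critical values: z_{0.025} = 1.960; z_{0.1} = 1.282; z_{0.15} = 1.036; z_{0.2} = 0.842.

n₁ = 21

With allocation ratio k = n₂/n₁ = 3, Var(x̄₁−x̄₂) = σ²(1/n₁ + 1/(k·n₁)) = σ²·(k+1)/(k·n₁).
So n₁ = (1 + 1/k)·((z_{α} + z_β)/d)² = 1.333 × (2.996/0.76)².
n₁ = 1.333 × 15.54 = 20.7.
Round up: n₁ = 21, giving n₂ = 3 × 21 = 63.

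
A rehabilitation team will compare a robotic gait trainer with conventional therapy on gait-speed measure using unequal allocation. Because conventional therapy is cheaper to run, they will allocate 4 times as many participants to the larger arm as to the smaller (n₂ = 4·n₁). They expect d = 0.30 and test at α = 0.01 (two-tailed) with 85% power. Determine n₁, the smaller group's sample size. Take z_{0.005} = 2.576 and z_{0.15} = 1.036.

n₁ = 182

With allocation ratio k = n₂/n₁ = 4, Var(x̄₁−x̄₂) = σ²(1/n₁ + 1/(k·n₁)) = σ²·(k+1)/(k·n₁).
So n₁ = (1 + 1/k)·((z_{α/2} + z_β)/d)² = 1.250 × (3.612/0.30)².
n₁ = 1.250 × 144.96 = 181.2.
Round up: n₁ = 182, giving n₂ = 4 × 182 = 728.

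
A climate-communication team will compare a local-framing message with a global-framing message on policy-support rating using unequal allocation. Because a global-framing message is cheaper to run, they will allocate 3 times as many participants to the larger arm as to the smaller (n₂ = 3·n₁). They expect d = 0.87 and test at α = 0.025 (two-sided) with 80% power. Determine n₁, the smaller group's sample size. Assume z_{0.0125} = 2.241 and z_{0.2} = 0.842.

With allocation ratio k = n₂/n₁ = 3, Var(x̄₁−x̄₂) = σ²(1/n₁ + 1/(k·n₁)) = σ²·(k+1)/(k·n₁).
So n₁ = (1 + 1/k)·((z_{α/2} + z_β)/d)² = 1.333 × (3.083/0.87)².
n₁ = 1.333 × 12.56 = 16.7.
Round up: n₁ = 17, giving n₂ = 3 × 17 = 51.

n₁ = 17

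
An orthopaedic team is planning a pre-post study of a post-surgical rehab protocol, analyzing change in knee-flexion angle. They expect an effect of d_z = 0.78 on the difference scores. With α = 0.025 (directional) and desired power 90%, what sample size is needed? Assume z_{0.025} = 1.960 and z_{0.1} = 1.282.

For a paired (one-sample on differences) test: n = ((z_{α} + z_β) / d)².
z_{α} + z_β = 1.960 + 1.282 = 3.242.
n = (3.242 / 0.78)² = 4.156² = 17.28.
Round up.

n = 18 pairs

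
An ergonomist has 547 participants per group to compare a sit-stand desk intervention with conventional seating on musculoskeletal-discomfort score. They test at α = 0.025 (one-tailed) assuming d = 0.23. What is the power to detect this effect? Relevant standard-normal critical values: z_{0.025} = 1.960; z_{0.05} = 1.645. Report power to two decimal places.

For two equal groups, power = Φ(d·√(n/2) − z_{α}).
d·√(n/2) = 0.23 × √(547/2) = 0.23 × 16.538 = 3.804.
z_β = 3.804 − 1.960 = 1.844.
Power = Φ(1.844) = 0.967.

power ≈ 0.97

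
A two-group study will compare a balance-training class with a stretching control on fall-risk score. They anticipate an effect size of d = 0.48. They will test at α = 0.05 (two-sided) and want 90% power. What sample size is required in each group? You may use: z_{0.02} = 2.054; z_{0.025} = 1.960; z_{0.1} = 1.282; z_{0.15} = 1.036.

For two independent groups with equal n: n = 2·((z_{α/2} + z_β) / d)².
z_{α/2} + z_β = 1.960 + 1.282 = 3.242.
n = 2 × (3.242 / 0.48)² = 2 × 6.754² = 2 × 45.62 = 91.2.
Round up to the next whole participant.

n = 92 per group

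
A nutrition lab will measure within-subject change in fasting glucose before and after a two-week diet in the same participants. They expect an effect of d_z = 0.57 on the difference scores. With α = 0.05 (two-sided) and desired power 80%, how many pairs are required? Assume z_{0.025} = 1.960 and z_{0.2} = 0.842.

For a paired (one-sample on differences) test: n = ((z_{α/2} + z_β) / d)².
z_{α/2} + z_β = 1.960 + 0.842 = 2.802.
n = (2.802 / 0.57)² = 4.916² = 24.16.
Round up.

n = 25 pairs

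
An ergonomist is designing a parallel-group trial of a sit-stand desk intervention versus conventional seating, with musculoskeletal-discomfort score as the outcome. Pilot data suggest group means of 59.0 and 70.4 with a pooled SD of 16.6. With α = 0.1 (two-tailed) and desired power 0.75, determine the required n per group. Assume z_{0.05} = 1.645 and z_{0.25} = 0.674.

n = 23 per group

Cohen's d = |M₁ − M₂| / SD_pooled = |59.0 − 70.4| / 16.6 = 11.4 / 16.6 = 0.687.
For two independent groups with equal n: n = 2·((z_{α/2} + z_β) / d)².
z_{α/2} + z_β = 1.645 + 0.674 = 2.319.
n = 2 × (2.319 / 0.687)² = 2 × 3.376² = 2 × 11.39 = 22.8.
Round up to the next whole participant.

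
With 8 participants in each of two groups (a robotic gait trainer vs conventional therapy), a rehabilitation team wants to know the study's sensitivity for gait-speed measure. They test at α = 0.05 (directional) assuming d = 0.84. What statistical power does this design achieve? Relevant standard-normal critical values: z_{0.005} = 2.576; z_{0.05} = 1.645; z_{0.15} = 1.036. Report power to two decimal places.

power ≈ 0.51

For two equal groups, power = Φ(d·√(n/2) − z_{α}).
d·√(n/2) = 0.84 × √(8/2) = 0.84 × 2.000 = 1.680.
z_β = 1.680 − 1.645 = 0.035.
Power = Φ(0.035) = 0.514.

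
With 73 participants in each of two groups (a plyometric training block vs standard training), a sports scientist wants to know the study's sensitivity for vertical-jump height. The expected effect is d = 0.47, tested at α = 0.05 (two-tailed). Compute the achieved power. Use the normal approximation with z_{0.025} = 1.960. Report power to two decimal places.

For two equal groups, power = Φ(d·√(n/2) − z_{α/2}).
d·√(n/2) = 0.47 × √(73/2) = 0.47 × 6.042 = 2.840.
z_β = 2.840 − 1.960 = 0.880.
Power = Φ(0.880) = 0.810.

power ≈ 0.81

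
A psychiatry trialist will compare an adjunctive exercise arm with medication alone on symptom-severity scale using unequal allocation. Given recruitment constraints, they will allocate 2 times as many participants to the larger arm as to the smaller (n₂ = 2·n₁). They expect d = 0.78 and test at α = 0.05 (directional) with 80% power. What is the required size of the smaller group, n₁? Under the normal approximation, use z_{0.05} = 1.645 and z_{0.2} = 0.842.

With allocation ratio k = n₂/n₁ = 2, Var(x̄₁−x̄₂) = σ²(1/n₁ + 1/(k·n₁)) = σ²·(k+1)/(k·n₁).
So n₁ = (1 + 1/k)·((z_{α} + z_β)/d)² = 1.500 × (2.487/0.78)².
n₁ = 1.500 × 10.17 = 15.2.
Round up: n₁ = 16, giving n₂ = 2 × 16 = 32.

n₁ = 16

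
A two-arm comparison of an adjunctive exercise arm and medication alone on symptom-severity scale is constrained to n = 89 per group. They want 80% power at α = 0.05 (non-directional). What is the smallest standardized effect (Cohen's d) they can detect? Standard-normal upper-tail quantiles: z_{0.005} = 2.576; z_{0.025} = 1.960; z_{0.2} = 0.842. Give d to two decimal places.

d_min ≈ 0.42

For two independent groups of n = 89 each: d_min = (z_{α/2} + z_β)·√(2/n).
z-sum = 1.960 + 0.842 = 2.802.
d_min = 2.802 × √(2/89) = 2.802 × 0.1499 = 0.420.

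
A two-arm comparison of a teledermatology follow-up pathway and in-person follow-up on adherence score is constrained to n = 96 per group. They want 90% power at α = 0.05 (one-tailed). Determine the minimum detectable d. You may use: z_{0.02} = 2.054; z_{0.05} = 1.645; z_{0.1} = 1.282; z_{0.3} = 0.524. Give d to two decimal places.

For two independent groups of n = 96 each: d_min = (z_{α} + z_β)·√(2/n).
z-sum = 1.645 + 1.282 = 2.927.
d_min = 2.927 × √(2/96) = 2.927 × 0.1443 = 0.422.

d_min ≈ 0.42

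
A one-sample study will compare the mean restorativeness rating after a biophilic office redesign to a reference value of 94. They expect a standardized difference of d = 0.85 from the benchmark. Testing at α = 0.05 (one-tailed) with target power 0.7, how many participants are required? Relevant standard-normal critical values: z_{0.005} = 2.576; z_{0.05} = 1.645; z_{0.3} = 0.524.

n = 7

For a one-sample test: n = ((z_{α} + z_β) / d)².
z_{α} + z_β = 1.645 + 0.524 = 2.169.
n = (2.169 / 0.85)² = 2.552² = 6.51.
Round up.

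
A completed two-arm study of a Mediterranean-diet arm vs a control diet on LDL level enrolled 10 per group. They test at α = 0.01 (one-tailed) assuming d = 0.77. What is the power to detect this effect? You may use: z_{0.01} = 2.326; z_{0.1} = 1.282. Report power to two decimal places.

power ≈ 0.27

For two equal groups, power = Φ(d·√(n/2) − z_{α}).
d·√(n/2) = 0.77 × √(10/2) = 0.77 × 2.236 = 1.722.
z_β = 1.722 − 2.326 = -0.604.
Power = Φ(-0.604) = 0.273.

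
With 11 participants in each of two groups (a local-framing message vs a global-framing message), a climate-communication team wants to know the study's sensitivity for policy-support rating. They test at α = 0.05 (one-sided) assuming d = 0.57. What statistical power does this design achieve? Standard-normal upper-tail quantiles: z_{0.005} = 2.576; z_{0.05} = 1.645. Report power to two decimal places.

For two equal groups, power = Φ(d·√(n/2) − z_{α}).
d·√(n/2) = 0.57 × √(11/2) = 0.57 × 2.345 = 1.337.
z_β = 1.337 − 1.645 = -0.308.
Power = Φ(-0.308) = 0.379.

power ≈ 0.38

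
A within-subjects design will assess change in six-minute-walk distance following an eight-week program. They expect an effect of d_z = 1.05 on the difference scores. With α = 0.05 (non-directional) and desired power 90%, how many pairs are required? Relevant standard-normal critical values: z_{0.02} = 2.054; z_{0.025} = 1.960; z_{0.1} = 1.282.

For a paired (one-sample on differences) test: n = ((z_{α/2} + z_β) / d)².
z_{α/2} + z_β = 1.960 + 1.282 = 3.242.
n = (3.242 / 1.05)² = 3.088² = 9.53.
Round up.

n = 10 pairs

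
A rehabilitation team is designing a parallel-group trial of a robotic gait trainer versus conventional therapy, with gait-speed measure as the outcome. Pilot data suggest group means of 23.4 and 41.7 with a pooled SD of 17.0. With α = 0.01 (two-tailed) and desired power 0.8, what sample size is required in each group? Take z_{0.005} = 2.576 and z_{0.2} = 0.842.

Cohen's d = |M₁ − M₂| / SD_pooled = |23.4 − 41.7| / 17.0 = 18.3 / 17.0 = 1.076.
For two independent groups with equal n: n = 2·((z_{α/2} + z_β) / d)².
z_{α/2} + z_β = 2.576 + 0.842 = 3.418.
n = 2 × (3.418 / 1.076)² = 2 × 3.177² = 2 × 10.09 = 20.2.
Round up to the next whole participant.

n = 21 per group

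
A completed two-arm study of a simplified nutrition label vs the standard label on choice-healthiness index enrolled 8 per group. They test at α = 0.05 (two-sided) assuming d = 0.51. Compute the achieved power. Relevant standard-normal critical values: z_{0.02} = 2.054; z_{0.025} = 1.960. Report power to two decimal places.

For two equal groups, power = Φ(d·√(n/2) − z_{α/2}).
d·√(n/2) = 0.51 × √(8/2) = 0.51 × 2.000 = 1.020.
z_β = 1.020 − 1.960 = -0.940.
Power = Φ(-0.940) = 0.174.

power ≈ 0.17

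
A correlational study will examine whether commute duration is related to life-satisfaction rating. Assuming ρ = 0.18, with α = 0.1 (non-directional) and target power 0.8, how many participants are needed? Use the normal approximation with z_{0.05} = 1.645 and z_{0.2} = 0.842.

n = 190

Fisher's z: C = ½·ln((1+r)/(1−r)) = ½·ln(1.4390) = 0.1820.
n = ((z_{α/2} + z_β)/C)² + 3.
(1.645 + 0.842) / 0.1820 = 2.487 / 0.1820 = 13.665.
n = 13.665² + 3 = 186.73 + 3 = 189.7.
Round up.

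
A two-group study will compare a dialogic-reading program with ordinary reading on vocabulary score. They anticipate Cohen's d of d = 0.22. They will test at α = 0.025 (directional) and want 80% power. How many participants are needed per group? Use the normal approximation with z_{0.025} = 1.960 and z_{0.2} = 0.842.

n = 325 per group

For two independent groups with equal n: n = 2·((z_{α} + z_β) / d)².
z_{α} + z_β = 1.960 + 0.842 = 2.802.
n = 2 × (2.802 / 0.22)² = 2 × 12.736² = 2 × 162.21 = 324.4.
Round up to the next whole participant.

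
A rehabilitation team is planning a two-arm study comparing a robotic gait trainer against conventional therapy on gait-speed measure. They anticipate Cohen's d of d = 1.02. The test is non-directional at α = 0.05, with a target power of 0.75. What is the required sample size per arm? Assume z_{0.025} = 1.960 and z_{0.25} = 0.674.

For two independent groups with equal n: n = 2·((z_{α/2} + z_β) / d)².
z_{α/2} + z_β = 1.960 + 0.674 = 2.634.
n = 2 × (2.634 / 1.02)² = 2 × 2.582² = 2 × 6.67 = 13.3.
Round up to the next whole participant.

n = 14 per group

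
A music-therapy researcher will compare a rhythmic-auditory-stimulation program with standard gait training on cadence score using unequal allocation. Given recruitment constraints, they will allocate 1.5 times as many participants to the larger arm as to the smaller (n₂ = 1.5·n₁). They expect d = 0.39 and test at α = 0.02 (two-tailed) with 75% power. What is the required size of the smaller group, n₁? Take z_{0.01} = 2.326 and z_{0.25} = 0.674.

With allocation ratio k = n₂/n₁ = 1.5, Var(x̄₁−x̄₂) = σ²(1/n₁ + 1/(k·n₁)) = σ²·(k+1)/(k·n₁).
So n₁ = (1 + 1/k)·((z_{α/2} + z_β)/d)² = 1.667 × (3.000/0.39)².
n₁ = 1.667 × 59.17 = 98.6.
Round up: n₁ = 99, giving n₂ = ⌈1.5 × 99⌉ = ⌈148.5⌉ = 149.

n₁ = 99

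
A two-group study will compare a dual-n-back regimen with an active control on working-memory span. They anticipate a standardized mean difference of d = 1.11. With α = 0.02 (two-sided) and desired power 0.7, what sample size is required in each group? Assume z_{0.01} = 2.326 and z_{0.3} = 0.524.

n = 14 per group

For two independent groups with equal n: n = 2·((z_{α/2} + z_β) / d)².
z_{α/2} + z_β = 2.326 + 0.524 = 2.850.
n = 2 × (2.850 / 1.11)² = 2 × 2.568² = 2 × 6.59 = 13.2.
Round up to the next whole participant.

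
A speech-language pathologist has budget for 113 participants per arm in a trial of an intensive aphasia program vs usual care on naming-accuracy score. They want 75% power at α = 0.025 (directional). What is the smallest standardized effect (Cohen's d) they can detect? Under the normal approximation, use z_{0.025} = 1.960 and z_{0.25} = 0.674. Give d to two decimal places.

For two independent groups of n = 113 each: d_min = (z_{α} + z_β)·√(2/n).
z-sum = 1.960 + 0.674 = 2.634.
d_min = 2.634 × √(2/113) = 2.634 × 0.1330 = 0.350.

d_min ≈ 0.35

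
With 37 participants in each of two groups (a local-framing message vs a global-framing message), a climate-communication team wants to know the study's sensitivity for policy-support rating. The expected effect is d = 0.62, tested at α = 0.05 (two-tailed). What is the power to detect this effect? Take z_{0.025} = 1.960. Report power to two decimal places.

For two equal groups, power = Φ(d·√(n/2) − z_{α/2}).
d·√(n/2) = 0.62 × √(37/2) = 0.62 × 4.301 = 2.667.
z_β = 2.667 − 1.960 = 0.707.
Power = Φ(0.707) = 0.760.

power ≈ 0.76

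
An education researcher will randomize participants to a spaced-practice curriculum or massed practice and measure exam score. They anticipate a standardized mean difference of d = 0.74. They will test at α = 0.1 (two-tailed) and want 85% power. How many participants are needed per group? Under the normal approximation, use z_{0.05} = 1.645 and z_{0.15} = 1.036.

For two independent groups with equal n: n = 2·((z_{α/2} + z_β) / d)².
z_{α/2} + z_β = 1.645 + 1.036 = 2.681.
n = 2 × (2.681 / 0.74)² = 2 × 3.623² = 2 × 13.13 = 26.3.
Round up to the next whole participant.

n = 27 per group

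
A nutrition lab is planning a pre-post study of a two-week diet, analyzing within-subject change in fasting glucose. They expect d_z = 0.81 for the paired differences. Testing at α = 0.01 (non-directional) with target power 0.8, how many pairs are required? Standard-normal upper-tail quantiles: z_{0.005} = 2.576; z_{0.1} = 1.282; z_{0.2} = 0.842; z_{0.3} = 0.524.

For a paired (one-sample on differences) test: n = ((z_{α/2} + z_β) / d)².
z_{α/2} + z_β = 2.576 + 0.842 = 3.418.
n = (3.418 / 0.81)² = 4.220² = 17.81.
Round up.

n = 18 pairs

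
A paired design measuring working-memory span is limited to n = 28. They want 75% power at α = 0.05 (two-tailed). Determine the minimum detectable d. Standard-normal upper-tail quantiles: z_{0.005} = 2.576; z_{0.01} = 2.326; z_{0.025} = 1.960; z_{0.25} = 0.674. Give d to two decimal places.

For a single sample (or paired design) of n = 28: d_min = (z_{α/2} + z_β)/√n.
z-sum = 1.960 + 0.674 = 2.634.
d_min = 2.634 / √28 = 2.634 / 5.292 = 0.498.

d_min ≈ 0.50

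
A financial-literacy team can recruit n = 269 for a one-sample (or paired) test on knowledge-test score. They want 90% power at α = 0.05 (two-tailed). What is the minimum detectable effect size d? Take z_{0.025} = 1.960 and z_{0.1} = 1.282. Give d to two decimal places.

For a single sample (or paired design) of n = 269: d_min = (z_{α/2} + z_β)/√n.
z-sum = 1.960 + 1.282 = 3.242.
d_min = 3.242 / √269 = 3.242 / 16.401 = 0.198.

d_min ≈ 0.20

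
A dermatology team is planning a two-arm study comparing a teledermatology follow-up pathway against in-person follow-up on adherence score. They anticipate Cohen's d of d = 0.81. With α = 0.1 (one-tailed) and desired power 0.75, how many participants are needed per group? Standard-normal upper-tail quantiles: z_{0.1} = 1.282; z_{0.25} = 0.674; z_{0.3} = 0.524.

n = 12 per group

For two independent groups with equal n: n = 2·((z_{α} + z_β) / d)².
z_{α} + z_β = 1.282 + 0.674 = 1.956.
n = 2 × (1.956 / 0.81)² = 2 × 2.415² = 2 × 5.83 = 11.7.
Round up to the next whole participant.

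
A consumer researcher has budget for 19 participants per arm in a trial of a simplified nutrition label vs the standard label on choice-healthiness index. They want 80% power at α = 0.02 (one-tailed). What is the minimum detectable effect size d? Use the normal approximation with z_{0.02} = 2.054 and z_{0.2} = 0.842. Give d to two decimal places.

For two independent groups of n = 19 each: d_min = (z_{α} + z_β)·√(2/n).
z-sum = 2.054 + 0.842 = 2.896.
d_min = 2.896 × √(2/19) = 2.896 × 0.3244 = 0.940.

d_min ≈ 0.94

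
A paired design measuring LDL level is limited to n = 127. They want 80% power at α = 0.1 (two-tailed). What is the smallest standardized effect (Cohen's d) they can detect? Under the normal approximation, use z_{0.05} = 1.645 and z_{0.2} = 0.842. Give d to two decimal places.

For a single sample (or paired design) of n = 127: d_min = (z_{α/2} + z_β)/√n.
z-sum = 1.645 + 0.842 = 2.487.
d_min = 2.487 / √127 = 2.487 / 11.269 = 0.221.

d_min ≈ 0.22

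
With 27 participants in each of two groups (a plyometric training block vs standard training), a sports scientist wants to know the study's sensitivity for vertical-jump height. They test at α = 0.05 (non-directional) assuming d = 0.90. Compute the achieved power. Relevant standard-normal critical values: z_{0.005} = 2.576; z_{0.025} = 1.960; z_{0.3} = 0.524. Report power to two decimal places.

power ≈ 0.91

For two equal groups, power = Φ(d·√(n/2) − z_{α/2}).
d·√(n/2) = 0.90 × √(27/2) = 0.90 × 3.674 = 3.307.
z_β = 3.307 − 1.960 = 1.347.
Power = Φ(1.347) = 0.911.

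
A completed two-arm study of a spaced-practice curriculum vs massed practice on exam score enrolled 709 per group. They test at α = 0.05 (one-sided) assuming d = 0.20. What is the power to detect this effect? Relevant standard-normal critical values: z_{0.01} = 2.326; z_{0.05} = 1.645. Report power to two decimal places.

For two equal groups, power = Φ(d·√(n/2) − z_{α}).
d·√(n/2) = 0.20 × √(709/2) = 0.20 × 18.828 = 3.766.
z_β = 3.766 − 1.645 = 2.121.
Power = Φ(2.121) = 0.983.

power ≈ 0.98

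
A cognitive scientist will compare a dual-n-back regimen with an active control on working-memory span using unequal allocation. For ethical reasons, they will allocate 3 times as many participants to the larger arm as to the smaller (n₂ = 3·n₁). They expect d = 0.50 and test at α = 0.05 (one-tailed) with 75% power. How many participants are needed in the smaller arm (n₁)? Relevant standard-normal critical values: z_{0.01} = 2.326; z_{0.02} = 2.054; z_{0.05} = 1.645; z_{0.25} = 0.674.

With allocation ratio k = n₂/n₁ = 3, Var(x̄₁−x̄₂) = σ²(1/n₁ + 1/(k·n₁)) = σ²·(k+1)/(k·n₁).
So n₁ = (1 + 1/k)·((z_{α} + z_β)/d)² = 1.333 × (2.319/0.50)².
n₁ = 1.333 × 21.51 = 28.7.
Round up: n₁ = 29, giving n₂ = 3 × 29 = 87.

n₁ = 29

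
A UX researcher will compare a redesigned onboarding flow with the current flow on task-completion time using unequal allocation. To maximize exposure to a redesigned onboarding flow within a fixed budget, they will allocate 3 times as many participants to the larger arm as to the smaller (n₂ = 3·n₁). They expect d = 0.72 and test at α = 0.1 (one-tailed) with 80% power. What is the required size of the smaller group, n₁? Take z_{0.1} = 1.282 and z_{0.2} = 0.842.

n₁ = 12

With allocation ratio k = n₂/n₁ = 3, Var(x̄₁−x̄₂) = σ²(1/n₁ + 1/(k·n₁)) = σ²·(k+1)/(k·n₁).
So n₁ = (1 + 1/k)·((z_{α} + z_β)/d)² = 1.333 × (2.124/0.72)².
n₁ = 1.333 × 8.70 = 11.6.
Round up: n₁ = 12, giving n₂ = 3 × 12 = 36.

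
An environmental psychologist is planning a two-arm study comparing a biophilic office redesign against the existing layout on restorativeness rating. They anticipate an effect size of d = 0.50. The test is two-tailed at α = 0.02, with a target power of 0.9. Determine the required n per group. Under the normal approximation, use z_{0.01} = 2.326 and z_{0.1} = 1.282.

For two independent groups with equal n: n = 2·((z_{α/2} + z_β) / d)².
z_{α/2} + z_β = 2.326 + 1.282 = 3.608.
n = 2 × (3.608 / 0.50)² = 2 × 7.216² = 2 × 52.07 = 104.1.
Round up to the next whole participant.

n = 105 per group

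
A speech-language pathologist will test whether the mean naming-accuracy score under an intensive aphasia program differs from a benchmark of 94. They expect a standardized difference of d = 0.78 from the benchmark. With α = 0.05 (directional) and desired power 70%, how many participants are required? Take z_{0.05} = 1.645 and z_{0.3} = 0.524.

n = 8

For a one-sample test: n = ((z_{α} + z_β) / d)².
z_{α} + z_β = 1.645 + 0.524 = 2.169.
n = (2.169 / 0.78)² = 2.781² = 7.73.
Round up.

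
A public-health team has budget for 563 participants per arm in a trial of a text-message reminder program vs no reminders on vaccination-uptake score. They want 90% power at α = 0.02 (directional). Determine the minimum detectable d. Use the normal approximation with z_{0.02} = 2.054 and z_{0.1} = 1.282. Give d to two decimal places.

d_min ≈ 0.20

For two independent groups of n = 563 each: d_min = (z_{α} + z_β)·√(2/n).
z-sum = 2.054 + 1.282 = 3.336.
d_min = 3.336 × √(2/563) = 3.336 × 0.0596 = 0.199.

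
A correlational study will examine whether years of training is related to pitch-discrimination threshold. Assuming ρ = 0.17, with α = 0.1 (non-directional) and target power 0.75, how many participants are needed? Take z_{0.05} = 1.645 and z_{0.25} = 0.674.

n = 186

Fisher's z: C = ½·ln((1+r)/(1−r)) = ½·ln(1.4096) = 0.1717.
n = ((z_{α/2} + z_β)/C)² + 3.
(1.645 + 0.674) / 0.1717 = 2.319 / 0.1717 = 13.506.
n = 13.506² + 3 = 182.42 + 3 = 185.4.
Round up.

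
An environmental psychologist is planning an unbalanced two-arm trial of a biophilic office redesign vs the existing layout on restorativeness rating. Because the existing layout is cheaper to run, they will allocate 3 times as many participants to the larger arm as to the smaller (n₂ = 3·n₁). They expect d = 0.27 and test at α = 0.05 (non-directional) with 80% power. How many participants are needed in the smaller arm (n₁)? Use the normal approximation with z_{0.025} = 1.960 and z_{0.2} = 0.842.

n₁ = 144

With allocation ratio k = n₂/n₁ = 3, Var(x̄₁−x̄₂) = σ²(1/n₁ + 1/(k·n₁)) = σ²·(k+1)/(k·n₁).
So n₁ = (1 + 1/k)·((z_{α/2} + z_β)/d)² = 1.333 × (2.802/0.27)².
n₁ = 1.333 × 107.70 = 143.6.
Round up: n₁ = 144, giving n₂ = 3 × 144 = 432.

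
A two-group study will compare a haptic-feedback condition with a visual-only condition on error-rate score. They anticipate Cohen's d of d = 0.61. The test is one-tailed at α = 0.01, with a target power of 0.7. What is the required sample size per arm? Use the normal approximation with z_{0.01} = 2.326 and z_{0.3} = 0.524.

For two independent groups with equal n: n = 2·((z_{α} + z_β) / d)².
z_{α} + z_β = 2.326 + 0.524 = 2.850.
n = 2 × (2.850 / 0.61)² = 2 × 4.672² = 2 × 21.83 = 43.7.
Round up to the next whole participant.

n = 44 per group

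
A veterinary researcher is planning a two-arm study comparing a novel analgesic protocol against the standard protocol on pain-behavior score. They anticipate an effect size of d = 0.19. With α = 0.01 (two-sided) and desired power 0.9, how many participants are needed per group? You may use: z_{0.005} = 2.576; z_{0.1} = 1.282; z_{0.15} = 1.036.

n = 825 per group

For two independent groups with equal n: n = 2·((z_{α/2} + z_β) / d)².
z_{α/2} + z_β = 2.576 + 1.282 = 3.858.
n = 2 × (3.858 / 0.19)² = 2 × 20.305² = 2 × 412.30 = 824.6.
Round up to the next whole participant.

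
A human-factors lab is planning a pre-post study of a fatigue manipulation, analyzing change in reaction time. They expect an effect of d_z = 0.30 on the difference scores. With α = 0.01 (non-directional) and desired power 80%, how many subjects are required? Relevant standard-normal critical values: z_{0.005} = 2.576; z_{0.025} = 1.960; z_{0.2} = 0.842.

n = 130 pairs

For a paired (one-sample on differences) test: n = ((z_{α/2} + z_β) / d)².
z_{α/2} + z_β = 2.576 + 0.842 = 3.418.
n = (3.418 / 0.30)² = 11.393² = 129.81.
Round up.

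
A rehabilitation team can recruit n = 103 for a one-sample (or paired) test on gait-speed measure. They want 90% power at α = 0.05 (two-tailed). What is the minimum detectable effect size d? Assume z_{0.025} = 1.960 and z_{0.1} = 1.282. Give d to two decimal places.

For a single sample (or paired design) of n = 103: d_min = (z_{α/2} + z_β)/√n.
z-sum = 1.960 + 1.282 = 3.242.
d_min = 3.242 / √103 = 3.242 / 10.149 = 0.319.

d_min ≈ 0.32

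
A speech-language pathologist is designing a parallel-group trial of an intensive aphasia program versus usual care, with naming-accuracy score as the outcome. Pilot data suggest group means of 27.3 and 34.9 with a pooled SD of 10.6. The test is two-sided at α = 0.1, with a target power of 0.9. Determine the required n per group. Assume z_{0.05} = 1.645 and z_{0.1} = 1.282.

Cohen's d = |M₁ − M₂| / SD_pooled = |27.3 − 34.9| / 10.6 = 7.6 / 10.6 = 0.717.
For two independent groups with equal n: n = 2·((z_{α/2} + z_β) / d)².
z_{α/2} + z_β = 1.645 + 1.282 = 2.927.
n = 2 × (2.927 / 0.717)² = 2 × 4.082² = 2 × 16.67 = 33.3.
Round up to the next whole participant.

n = 34 per group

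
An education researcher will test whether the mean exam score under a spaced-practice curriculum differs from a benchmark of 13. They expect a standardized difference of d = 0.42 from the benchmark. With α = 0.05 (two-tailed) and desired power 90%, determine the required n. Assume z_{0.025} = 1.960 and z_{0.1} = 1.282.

For a one-sample test: n = ((z_{α/2} + z_β) / d)².
z_{α/2} + z_β = 1.960 + 1.282 = 3.242.
n = (3.242 / 0.42)² = 7.719² = 59.58.
Round up.

n = 60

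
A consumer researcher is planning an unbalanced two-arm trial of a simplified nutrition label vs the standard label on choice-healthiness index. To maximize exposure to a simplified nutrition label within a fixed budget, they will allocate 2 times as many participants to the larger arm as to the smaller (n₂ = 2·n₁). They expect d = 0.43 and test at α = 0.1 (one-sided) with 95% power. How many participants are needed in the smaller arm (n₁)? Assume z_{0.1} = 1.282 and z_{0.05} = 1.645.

With allocation ratio k = n₂/n₁ = 2, Var(x̄₁−x̄₂) = σ²(1/n₁ + 1/(k·n₁)) = σ²·(k+1)/(k·n₁).
So n₁ = (1 + 1/k)·((z_{α} + z_β)/d)² = 1.500 × (2.927/0.43)².
n₁ = 1.500 × 46.33 = 69.5.
Round up: n₁ = 70, giving n₂ = 2 × 70 = 140.

n₁ = 70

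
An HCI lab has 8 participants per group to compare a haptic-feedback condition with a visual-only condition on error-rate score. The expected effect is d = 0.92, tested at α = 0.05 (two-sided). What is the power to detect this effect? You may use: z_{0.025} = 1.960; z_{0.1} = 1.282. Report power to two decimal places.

For two equal groups, power = Φ(d·√(n/2) − z_{α/2}).
d·√(n/2) = 0.92 × √(8/2) = 0.92 × 2.000 = 1.840.
z_β = 1.840 − 1.960 = -0.120.
Power = Φ(-0.120) = 0.452.

power ≈ 0.45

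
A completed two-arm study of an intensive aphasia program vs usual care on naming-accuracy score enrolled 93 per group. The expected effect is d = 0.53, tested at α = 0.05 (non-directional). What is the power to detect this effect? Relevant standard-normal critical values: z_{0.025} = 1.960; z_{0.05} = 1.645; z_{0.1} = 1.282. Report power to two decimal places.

power ≈ 0.95

For two equal groups, power = Φ(d·√(n/2) − z_{α/2}).
d·√(n/2) = 0.53 × √(93/2) = 0.53 × 6.819 = 3.614.
z_β = 3.614 − 1.960 = 1.654.
Power = Φ(1.654) = 0.951.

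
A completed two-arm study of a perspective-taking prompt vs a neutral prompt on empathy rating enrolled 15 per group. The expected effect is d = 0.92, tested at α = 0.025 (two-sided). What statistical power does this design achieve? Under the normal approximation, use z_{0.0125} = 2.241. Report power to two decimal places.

For two equal groups, power = Φ(d·√(n/2) − z_{α/2}).
d·√(n/2) = 0.92 × √(15/2) = 0.92 × 2.739 = 2.520.
z_β = 2.520 − 2.241 = 0.279.
Power = Φ(0.279) = 0.610.

power ≈ 0.61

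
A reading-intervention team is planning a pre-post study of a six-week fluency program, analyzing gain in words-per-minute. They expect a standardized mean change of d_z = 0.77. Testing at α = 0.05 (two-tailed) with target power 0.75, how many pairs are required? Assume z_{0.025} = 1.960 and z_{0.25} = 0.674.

n = 12 pairs

For a paired (one-sample on differences) test: n = ((z_{α/2} + z_β) / d)².
z_{α/2} + z_β = 1.960 + 0.674 = 2.634.
n = (2.634 / 0.77)² = 3.421² = 11.70.
Round up.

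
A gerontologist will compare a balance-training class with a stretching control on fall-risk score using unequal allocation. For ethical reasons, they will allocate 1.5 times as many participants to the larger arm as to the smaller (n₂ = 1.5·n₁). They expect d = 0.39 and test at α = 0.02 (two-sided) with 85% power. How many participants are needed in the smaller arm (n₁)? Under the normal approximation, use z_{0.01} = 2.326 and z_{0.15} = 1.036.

n₁ = 124

With allocation ratio k = n₂/n₁ = 1.5, Var(x̄₁−x̄₂) = σ²(1/n₁ + 1/(k·n₁)) = σ²·(k+1)/(k·n₁).
So n₁ = (1 + 1/k)·((z_{α/2} + z_β)/d)² = 1.667 × (3.362/0.39)².
n₁ = 1.667 × 74.31 = 123.9.
Round up: n₁ = 124, giving n₂ = 1.5 × 124 = 186.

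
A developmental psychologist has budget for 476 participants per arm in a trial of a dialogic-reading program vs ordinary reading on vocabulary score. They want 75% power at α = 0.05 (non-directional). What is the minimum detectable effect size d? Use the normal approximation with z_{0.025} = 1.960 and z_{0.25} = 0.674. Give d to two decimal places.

d_min ≈ 0.17

For two independent groups of n = 476 each: d_min = (z_{α/2} + z_β)·√(2/n).
z-sum = 1.960 + 0.674 = 2.634.
d_min = 2.634 × √(2/476) = 2.634 × 0.0648 = 0.171.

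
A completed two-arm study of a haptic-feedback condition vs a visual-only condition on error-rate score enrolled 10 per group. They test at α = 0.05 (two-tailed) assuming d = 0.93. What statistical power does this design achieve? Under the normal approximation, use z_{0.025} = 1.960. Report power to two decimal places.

power ≈ 0.55

For two equal groups, power = Φ(d·√(n/2) − z_{α/2}).
d·√(n/2) = 0.93 × √(10/2) = 0.93 × 2.236 = 2.080.
z_β = 2.080 − 1.960 = 0.120.
Power = Φ(0.120) = 0.548.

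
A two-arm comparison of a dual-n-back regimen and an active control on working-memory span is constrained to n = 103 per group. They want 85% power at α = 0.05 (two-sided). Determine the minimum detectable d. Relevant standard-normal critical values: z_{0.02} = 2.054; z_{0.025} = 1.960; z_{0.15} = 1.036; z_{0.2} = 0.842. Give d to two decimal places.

d_min ≈ 0.42

For two independent groups of n = 103 each: d_min = (z_{α/2} + z_β)·√(2/n).
z-sum = 1.960 + 1.036 = 2.996.
d_min = 2.996 × √(2/103) = 2.996 × 0.1393 = 0.417.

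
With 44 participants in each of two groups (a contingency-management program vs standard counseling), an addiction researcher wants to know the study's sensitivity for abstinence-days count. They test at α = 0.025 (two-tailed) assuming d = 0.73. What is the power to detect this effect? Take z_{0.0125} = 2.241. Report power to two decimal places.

power ≈ 0.88

For two equal groups, power = Φ(d·√(n/2) − z_{α/2}).
d·√(n/2) = 0.73 × √(44/2) = 0.73 × 4.690 = 3.424.
z_β = 3.424 − 2.241 = 1.183.
Power = Φ(1.183) = 0.882.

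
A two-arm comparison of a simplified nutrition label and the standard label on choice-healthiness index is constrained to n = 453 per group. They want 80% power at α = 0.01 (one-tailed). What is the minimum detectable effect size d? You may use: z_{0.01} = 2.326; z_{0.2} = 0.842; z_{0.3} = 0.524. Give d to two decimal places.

d_min ≈ 0.21

For two independent groups of n = 453 each: d_min = (z_{α} + z_β)·√(2/n).
z-sum = 2.326 + 0.842 = 3.168.
d_min = 3.168 × √(2/453) = 3.168 × 0.0664 = 0.210.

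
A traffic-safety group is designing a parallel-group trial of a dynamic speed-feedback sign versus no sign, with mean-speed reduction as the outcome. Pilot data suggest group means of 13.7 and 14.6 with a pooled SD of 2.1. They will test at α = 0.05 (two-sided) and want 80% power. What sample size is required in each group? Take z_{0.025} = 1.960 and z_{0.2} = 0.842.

Cohen's d = |M₁ − M₂| / SD_pooled = |13.7 − 14.6| / 2.1 = 0.9 / 2.1 = 0.429.
For two independent groups with equal n: n = 2·((z_{α/2} + z_β) / d)².
z_{α/2} + z_β = 1.960 + 0.842 = 2.802.
n = 2 × (2.802 / 0.429)² = 2 × 6.531² = 2 × 42.66 = 85.3.
Round up to the next whole participant.

n = 86 per group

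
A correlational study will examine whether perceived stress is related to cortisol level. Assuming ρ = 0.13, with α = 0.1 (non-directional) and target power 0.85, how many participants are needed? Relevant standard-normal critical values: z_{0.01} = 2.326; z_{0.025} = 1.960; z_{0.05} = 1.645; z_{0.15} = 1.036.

n = 424

Fisher's z: C = ½·ln((1+r)/(1−r)) = ½·ln(1.2989) = 0.1307.
n = ((z_{α/2} + z_β)/C)² + 3.
(1.645 + 1.036) / 0.1307 = 2.681 / 0.1307 = 20.513.
n = 20.513² + 3 = 420.77 + 3 = 423.8.
Round up.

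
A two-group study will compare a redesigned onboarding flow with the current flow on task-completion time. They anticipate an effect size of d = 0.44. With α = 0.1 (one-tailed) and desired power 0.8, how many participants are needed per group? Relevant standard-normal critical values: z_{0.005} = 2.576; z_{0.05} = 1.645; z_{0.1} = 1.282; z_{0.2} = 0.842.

n = 47 per group

For two independent groups with equal n: n = 2·((z_{α} + z_β) / d)².
z_{α} + z_β = 1.282 + 0.842 = 2.124.
n = 2 × (2.124 / 0.44)² = 2 × 4.827² = 2 × 23.30 = 46.6.
Round up to the next whole participant.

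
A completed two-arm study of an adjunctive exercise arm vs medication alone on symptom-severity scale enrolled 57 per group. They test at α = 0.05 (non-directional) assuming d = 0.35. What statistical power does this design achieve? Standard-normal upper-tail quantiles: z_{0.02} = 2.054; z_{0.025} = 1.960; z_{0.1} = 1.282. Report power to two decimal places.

For two equal groups, power = Φ(d·√(n/2) − z_{α/2}).
d·√(n/2) = 0.35 × √(57/2) = 0.35 × 5.339 = 1.868.
z_β = 1.868 − 1.960 = -0.092.
Power = Φ(-0.092) = 0.464.

power ≈ 0.46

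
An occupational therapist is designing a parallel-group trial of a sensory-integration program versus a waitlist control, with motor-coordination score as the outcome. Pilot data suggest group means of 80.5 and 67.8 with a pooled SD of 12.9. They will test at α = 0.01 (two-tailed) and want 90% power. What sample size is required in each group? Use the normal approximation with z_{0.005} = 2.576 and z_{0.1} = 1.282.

n = 31 per group

Cohen's d = |M₁ − M₂| / SD_pooled = |80.5 − 67.8| / 12.9 = 12.7 / 12.9 = 0.984.
For two independent groups with equal n: n = 2·((z_{α/2} + z_β) / d)².
z_{α/2} + z_β = 2.576 + 1.282 = 3.858.
n = 2 × (3.858 / 0.984)² = 2 × 3.921² = 2 × 15.37 = 30.7.
Round up to the next whole participant.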